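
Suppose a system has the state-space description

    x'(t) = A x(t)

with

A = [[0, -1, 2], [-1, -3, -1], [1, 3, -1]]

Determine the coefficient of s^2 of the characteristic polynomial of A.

4

Expand det(sI - A) for the 3×3 matrix.
p(s) = s^3 + 4s^2 + 3s - 2.
(Check: constant term = det(-A) = (-1)^3 det A = -2; coefficient of s^2 = -tr A = 4.)
The coefficient of s^2 is 4.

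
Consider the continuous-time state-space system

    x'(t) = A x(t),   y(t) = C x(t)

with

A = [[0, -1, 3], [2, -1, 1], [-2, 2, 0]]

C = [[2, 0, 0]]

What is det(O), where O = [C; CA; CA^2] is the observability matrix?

CA = [[0, -2, 6]]
CA^2 = [[-16, 14, -2]]
Observability matrix O = [C; CA; CA^2] = [[2, 0, 0], [0, -2, 6], [-16, 14, -2]]
Expanding along the first row, det(O) = 2·((-2)·(-2) - 6·14) - 0·(0·(-2) - 6·(-16)) + 0·(0·14 - (-2)·(-16)) = 2·(-80) - 0·96 + 0·(-32) = -160
Since det(O) ≠ 0, rank(O) = 3 and the system is completely observable.

-160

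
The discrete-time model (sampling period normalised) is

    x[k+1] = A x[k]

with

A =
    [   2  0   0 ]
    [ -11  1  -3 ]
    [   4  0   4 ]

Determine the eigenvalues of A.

det(zI - A) = z^3 - (tr A)z^2 + (M11 + M22 + M33)z - det A, where Mii is the 2×2 principal minor of A obtained by deleting row i and column i.
tr A = 2 + 1 + 4 = 7; M11 = 1·4 - (-3)·0 = 4 - 0 = 4; M22 = 2·4 - 0·4 = 8 - 0 = 8; M33 = 2·1 - 0·(-11) = 2 - 0 = 2; sum of minors = 14.
det A = 2·(1·4 - (-3)·0) - 0·((-11)·4 - (-3)·4) + 0·((-11)·0 - 1·4) = 2·4 - 0·(-32) + 0·(-4) = 8.
So p(z) = det(zI - A) = z^3 - 7z^2 + 14z - 8.
Rational-root test: any integer root divides -8. Testing small divisors, z = 1 works: p(1) = 1 + (-7) + 14 + (-8) = 0, so (z - 1) is a factor.
Dividing, p(z) = (z - 1)(z^2 - 6z + 8).
Factor z^2 - 6z + 8: two numbers with sum 6 and product 8 are 4 and 2, so z^2 - 6z + 8 = (z - 4)(z - 2).
Hence p(z) = (z - 4) (z - 2) (z - 1), with roots 1, 2, 4.

1, 2, 4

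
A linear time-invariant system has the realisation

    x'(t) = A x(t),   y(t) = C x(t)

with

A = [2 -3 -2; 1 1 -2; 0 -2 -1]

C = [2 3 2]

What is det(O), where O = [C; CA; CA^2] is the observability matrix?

-726

CA = [[7, -7, -12]]
CA^2 = [[7, -4, 12]]
Observability matrix O = [C; CA; CA^2] = [[2, 3, 2], [7, -7, -12], [7, -4, 12]]
Expanding along the first row, det(O) = 2·((-7)·12 - (-12)·(-4)) - 3·(7·12 - (-12)·7) + 2·(7·(-4) - (-7)·7) = 2·(-132) - 3·168 + 2·21 = -726
Since det(O) ≠ 0, rank(O) = 3 and the system is completely observable.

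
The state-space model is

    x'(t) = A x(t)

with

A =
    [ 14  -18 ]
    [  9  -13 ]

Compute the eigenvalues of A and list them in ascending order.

det(sI - A) = s^2 - (tr A)s + det A, with tr A = 14 + (-13) = 1 and det A = 14·(-13) - (-18)·9 = -182 - (-162) = -20.
So p(s) = det(sI - A) = s^2 - s - 20.
Factor s^2 - s - 20: two numbers with sum 1 and product -20 are 5 and -4, so s^2 - s - 20 = (s - 5)(s + 4).
Hence p(s) = (s - 5) (s + 4), with roots -4, 5.
At least one eigenvalue has non-negative real part, so the system is not asymptotically stable.

-4, 5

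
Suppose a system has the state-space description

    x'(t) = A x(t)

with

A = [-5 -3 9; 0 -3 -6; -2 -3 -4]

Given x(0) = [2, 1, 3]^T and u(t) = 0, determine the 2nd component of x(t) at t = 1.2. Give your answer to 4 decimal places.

-0.0362

det(sI - A) = s^3 - (tr A)s^2 + (M11 + M22 + M33)s - det A, where Mii is the 2×2 principal minor of A obtained by deleting row i and column i.
tr A = (-5) + (-3) + (-4) = -12; M11 = (-3)·(-4) - (-6)·(-3) = 12 - 18 = -6; M22 = (-5)·(-4) - 9·(-2) = 20 - (-18) = 38; M33 = (-5)·(-3) - (-3)·0 = 15 - 0 = 15; sum of minors = 47.
det A = (-5)·((-3)·(-4) - (-6)·(-3)) - (-3)·(0·(-4) - (-6)·(-2)) + 9·(0·(-3) - (-3)·(-2)) = (-5)·(-6) - (-3)·(-12) + 9·(-6) = -60.
So p(s) = det(sI - A) = s^3 + 12s^2 + 47s + 60.
Rational-root test: any integer root divides 60. Testing small divisors, s = -3 works: p(-3) = -27 + 108 + (-141) + 60 = 0, so (s + 3) is a factor.
Dividing, p(s) = (s + 3)(s^2 + 9s + 20).
Factor s^2 + 9s + 20: two numbers with sum -9 and product 20 are -4 and -5, so s^2 + 9s + 20 = (s + 4)(s + 5).
Hence p(s) = (s + 3) (s + 4) (s + 5), with roots -5, -4, -3.
The eigenvalues -5, -4, -3 are distinct and real, so A is diagonalisable and x(t) = e^{At} x(0) = V diag(e^{λ_i t}) V^{-1} x(0), where the columns of V are the eigenvectors.
λ = -5: A - (-5)I = [[0, -3, 9], [0, 2, -6], [-2, -3, 1]]. v must be orthogonal to every row; (row 1) × (row 3) = [24, -18, -6], so take v_1 = [-4, 3, 1]^T.
λ = -4: A - (-4)I = [[-1, -3, 9], [0, 1, -6], [-2, -3, 0]]. v must be orthogonal to every row; (row 1) × (row 2) = [9, -6, -1], so take v_2 = [9, -6, -1]^T.
λ = -3: A - (-3)I = [[-2, -3, 9], [0, 0, -6], [-2, -3, -1]]. v must be orthogonal to every row; (row 1) × (row 2) = [18, -12, 0], so take v_3 = [3, -2, 0]^T.
V = [v_1 v_2 v_3] = [[-4, 9, 3], [3, -6, -2], [1, -1, 0]] has det V = -1, so V^{-1} = adj(V)/det V = [[2, 3, 0], [2, 3, -1], [-3, -5, 3]].
Modal coordinates z(0) = V^{-1} x(0): 2·2 + 3·1 + 0·3 = 7; 2·2 + 3·1 + (-1)·3 = 4; (-3)·2 + (-5)·1 + 3·3 = -2; so z(0) = [7, 4, -2]^T.
x_2(t) = Σ_i (v_i)_2 · z_i(0) · e^{λ_i t} (row 2 of V times the modal terms).
x_2(1.2) = 3·7·e^{-5·1.2} + (-6)·4·e^{-4·1.2} + (-2)·(-2)·e^{-3·1.2} = 21·0.002479 + (-24)·0.008230 + 4·0.027324 = -0.0362.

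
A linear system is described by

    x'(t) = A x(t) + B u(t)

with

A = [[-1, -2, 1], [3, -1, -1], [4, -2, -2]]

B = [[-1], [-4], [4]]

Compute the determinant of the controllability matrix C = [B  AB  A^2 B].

AB = [[13], [-3], [-4]]
A^2B = [[-11], [46], [66]]
Controllability matrix C = [B  AB  A^2B] = [[-1, 13, -11], [-4, -3, 46], [4, -4, 66]]
Expanding along the first row, det(C) = (-1)·((-3)·66 - 46·(-4)) - 13·((-4)·66 - 46·4) + (-11)·((-4)·(-4) - (-3)·4) = (-1)·(-14) - 13·(-448) + (-11)·28 = 5530
Since det(C) ≠ 0, rank(C) = 3 and the system is completely controllable.

5530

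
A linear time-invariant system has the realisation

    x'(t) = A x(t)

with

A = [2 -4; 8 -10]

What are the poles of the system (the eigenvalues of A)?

-6, -2

det(sI - A) = s^2 - (tr A)s + det A, with tr A = 2 + (-10) = -8 and det A = 2·(-10) - (-4)·8 = -20 - (-32) = 12.
So p(s) = det(sI - A) = s^2 + 8s + 12.
Factor s^2 + 8s + 12: two numbers with sum -8 and product 12 are -2 and -6, so s^2 + 8s + 12 = (s + 2)(s + 6).
Hence p(s) = (s + 2) (s + 6), with roots -6, -2.
All eigenvalues have negative real part, so the system is asymptotically stable.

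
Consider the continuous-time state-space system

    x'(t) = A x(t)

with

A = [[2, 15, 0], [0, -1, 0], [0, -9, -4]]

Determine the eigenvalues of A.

det(sI - A) = s^3 - (tr A)s^2 + (M11 + M22 + M33)s - det A, where Mii is the 2×2 principal minor of A obtained by deleting row i and column i.
tr A = 2 + (-1) + (-4) = -3; M11 = (-1)·(-4) - 0·(-9) = 4 - 0 = 4; M22 = 2·(-4) - 0·0 = -8 - 0 = -8; M33 = 2·(-1) - 15·0 = -2 - 0 = -2; sum of minors = -6.
det A = 2·((-1)·(-4) - 0·(-9)) - 15·(0·(-4) - 0·0) + 0·(0·(-9) - (-1)·0) = 2·4 - 15·0 + 0·0 = 8.
So p(s) = det(sI - A) = s^3 + 3s^2 - 6s - 8.
Rational-root test: any integer root divides -8. Testing small divisors, s = -1 works: p(-1) = -1 + 3 + 6 + (-8) = 0, so (s + 1) is a factor.
Dividing, p(s) = (s + 1)(s^2 + 2s - 8).
Factor s^2 + 2s - 8: two numbers with sum -2 and product -8 are 2 and -4, so s^2 + 2s - 8 = (s - 2)(s + 4).
Hence p(s) = (s - 2) (s + 1) (s + 4), with roots -4, -1, 2.
At least one eigenvalue has non-negative real part, so the system is not asymptotically stable.

-4, -1, 2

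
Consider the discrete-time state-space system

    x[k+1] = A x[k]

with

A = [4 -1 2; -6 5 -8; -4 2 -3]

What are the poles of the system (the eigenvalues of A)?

1, 2, 3

det(zI - A) = z^3 - (tr A)z^2 + (M11 + M22 + M33)z - det A, where Mii is the 2×2 principal minor of A obtained by deleting row i and column i.
tr A = 4 + 5 + (-3) = 6; M11 = 5·(-3) - (-8)·2 = -15 - (-16) = 1; M22 = 4·(-3) - 2·(-4) = -12 - (-8) = -4; M33 = 4·5 - (-1)·(-6) = 20 - 6 = 14; sum of minors = 11.
det A = 4·(5·(-3) - (-8)·2) - (-1)·((-6)·(-3) - (-8)·(-4)) + 2·((-6)·2 - 5·(-4)) = 4·1 - (-1)·(-14) + 2·8 = 6.
So p(z) = det(zI - A) = z^3 - 6z^2 + 11z - 6.
Rational-root test: any integer root divides -6. Testing small divisors, z = 1 works: p(1) = 1 + (-6) + 11 + (-6) = 0, so (z - 1) is a factor.
Dividing, p(z) = (z - 1)(z^2 - 5z + 6).
Factor z^2 - 5z + 6: two numbers with sum 5 and product 6 are 3 and 2, so z^2 - 5z + 6 = (z - 3)(z - 2).
Hence p(z) = (z - 3) (z - 2) (z - 1), with roots 1, 2, 3.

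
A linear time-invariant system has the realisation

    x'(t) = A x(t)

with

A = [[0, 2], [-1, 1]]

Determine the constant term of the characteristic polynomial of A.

For a 2×2 matrix, det(sI - A) = s^2 - (tr A)s + det A.
tr A = 1, det A = 2.
So p(s) = s^2 - s + 2.
The constant term is 2.

2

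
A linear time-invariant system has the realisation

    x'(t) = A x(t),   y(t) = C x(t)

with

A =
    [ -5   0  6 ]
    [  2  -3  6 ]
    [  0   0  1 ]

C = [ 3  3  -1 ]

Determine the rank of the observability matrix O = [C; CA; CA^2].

2

CA = [[-9, -9, 35]]
CA^2 = [[27, 27, -73]]
Observability matrix O = [C; CA; CA^2] = [[3, 3, -1], [-9, -9, 35], [27, 27, -73]]
The columns c1, c2, c3 of O are linearly dependent: -c1 + c2 = 0 (check each entry), so rank(O) ≤ 2.
The 2×2 minor from rows 1, 2, columns 1, 3 is 3·35 - (-1)·(-9) = 105 - 9 = 96 ≠ 0, so rank(O) = 2.
rank(O) = 2 < n = 3, so the pair (A, C) is not completely observable.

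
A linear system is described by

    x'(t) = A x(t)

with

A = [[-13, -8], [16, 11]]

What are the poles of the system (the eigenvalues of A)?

-5, 3

det(sI - A) = s^2 - (tr A)s + det A, with tr A = (-13) + 11 = -2 and det A = (-13)·11 - (-8)·16 = -143 - (-128) = -15.
So p(s) = det(sI - A) = s^2 + 2s - 15.
Factor s^2 + 2s - 15: two numbers with sum -2 and product -15 are 3 and -5, so s^2 + 2s - 15 = (s - 3)(s + 5).
Hence p(s) = (s - 3) (s + 5), with roots -5, 3.
At least one eigenvalue has non-negative real part, so the system is not asymptotically stable.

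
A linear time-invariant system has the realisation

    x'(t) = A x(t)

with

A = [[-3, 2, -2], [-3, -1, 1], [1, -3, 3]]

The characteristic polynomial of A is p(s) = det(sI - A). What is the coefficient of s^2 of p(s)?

1

Expand det(sI - A) for the 3×3 matrix.
p(s) = s^3 + s^2 + 2s.
(Check: constant term = det(-A) = (-1)^3 det A = 0; coefficient of s^2 = -tr A = 1.)
The coefficient of s^2 is 1.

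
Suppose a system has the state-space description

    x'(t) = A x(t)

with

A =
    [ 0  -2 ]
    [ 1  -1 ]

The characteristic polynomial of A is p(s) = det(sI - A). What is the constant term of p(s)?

For a 2×2 matrix, det(sI - A) = s^2 - (tr A)s + det A.
tr A = -1, det A = 2.
So p(s) = s^2 + s + 2.
The constant term is 2.

2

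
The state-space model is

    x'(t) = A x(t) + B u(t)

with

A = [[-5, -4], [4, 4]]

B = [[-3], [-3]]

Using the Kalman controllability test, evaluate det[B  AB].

AB = [[27], [-24]]
Controllability matrix C = [B  AB] = [[-3, 27], [-3, -24]]
det(C) = (-3)·(-24) - 27·(-3) = 72 - (-81) = 153
Since det(C) ≠ 0, rank(C) = 2 and the system is completely controllable.

153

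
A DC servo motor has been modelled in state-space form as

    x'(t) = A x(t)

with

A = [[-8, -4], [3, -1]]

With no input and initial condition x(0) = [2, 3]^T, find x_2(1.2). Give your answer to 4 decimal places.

det(sI - A) = s^2 - (tr A)s + det A, with tr A = (-8) + (-1) = -9 and det A = (-8)·(-1) - (-4)·3 = 8 - (-12) = 20.
So p(s) = det(sI - A) = s^2 + 9s + 20.
Factor s^2 + 9s + 20: two numbers with sum -9 and product 20 are -4 and -5, so s^2 + 9s + 20 = (s + 4)(s + 5).
Hence p(s) = (s + 4) (s + 5), with roots -5, -4.
The eigenvalues -5, -4 are distinct and real, so A is diagonalisable and x(t) = e^{At} x(0) = V diag(e^{λ_i t}) V^{-1} x(0), where the columns of V are the eigenvectors.
λ = -5: A - (-5)I = [[-3, -4], [3, 4]]. Row 1 gives (-3)·v1 + (-4)·v2 = 0, so take v_1 = [-4, 3]^T.
λ = -4: A - (-4)I = [[-4, -4], [3, 3]]. Row 1 gives (-4)·v1 + (-4)·v2 = 0, so take v_2 = [-1, 1]^T.
V = [v_1 v_2] = [[-4, -1], [3, 1]] has det V = -1, so V^{-1} = adj(V)/det V = [[-1, -1], [3, 4]].
Modal coordinates z(0) = V^{-1} x(0): (-1)·2 + (-1)·3 = -5; 3·2 + 4·3 = 18; so z(0) = [-5, 18]^T.
x_2(t) = Σ_i (v_i)_2 · z_i(0) · e^{λ_i t} (row 2 of V times the modal terms).
x_2(1.2) = 3·(-5)·e^{-5·1.2} + 1·18·e^{-4·1.2} = (-15)·0.002479 + 18·0.008230 = 0.1110.

0.1110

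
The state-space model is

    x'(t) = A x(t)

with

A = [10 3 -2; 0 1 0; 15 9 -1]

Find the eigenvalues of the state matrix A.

det(sI - A) = s^3 - (tr A)s^2 + (M11 + M22 + M33)s - det A, where Mii is the 2×2 principal minor of A obtained by deleting row i and column i.
tr A = 10 + 1 + (-1) = 10; M11 = 1·(-1) - 0·9 = -1 - 0 = -1; M22 = 10·(-1) - (-2)·15 = -10 - (-30) = 20; M33 = 10·1 - 3·0 = 10 - 0 = 10; sum of minors = 29.
det A = 10·(1·(-1) - 0·9) - 3·(0·(-1) - 0·15) + (-2)·(0·9 - 1·15) = 10·(-1) - 3·0 + (-2)·(-15) = 20.
So p(s) = det(sI - A) = s^3 - 10s^2 + 29s - 20.
Rational-root test: any integer root divides -20. Testing small divisors, s = 1 works: p(1) = 1 + (-10) + 29 + (-20) = 0, so (s - 1) is a factor.
Dividing, p(s) = (s - 1)(s^2 - 9s + 20).
Factor s^2 - 9s + 20: two numbers with sum 9 and product 20 are 5 and 4, so s^2 - 9s + 20 = (s - 5)(s - 4).
Hence p(s) = (s - 5) (s - 4) (s - 1), with roots 1, 4, 5.
At least one eigenvalue has non-negative real part, so the system is not asymptotically stable.

1, 4, 5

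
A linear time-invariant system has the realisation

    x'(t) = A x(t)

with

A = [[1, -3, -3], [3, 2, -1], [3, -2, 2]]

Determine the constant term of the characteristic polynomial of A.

-65

Expand det(sI - A) for the 3×3 matrix.
p(s) = s^3 - 5s^2 + 24s - 65.
(Check: constant term = det(-A) = (-1)^3 det A = -65; coefficient of s^2 = -tr A = -5.)
The constant term is -65.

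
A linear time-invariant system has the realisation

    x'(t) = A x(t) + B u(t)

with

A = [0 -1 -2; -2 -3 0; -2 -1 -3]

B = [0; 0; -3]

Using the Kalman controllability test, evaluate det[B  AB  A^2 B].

216

AB = [[6], [0], [9]]
A^2B = [[-18], [-12], [-39]]
Controllability matrix C = [B  AB  A^2B] = [[0, 6, -18], [0, 0, -12], [-3, 9, -39]]
Expanding along the first row, det(C) = 0·(0·(-39) - (-12)·9) - 6·(0·(-39) - (-12)·(-3)) + (-18)·(0·9 - 0·(-3)) = 0·108 - 6·(-36) + (-18)·0 = 216
Since det(C) ≠ 0, rank(C) = 3 and the system is completely controllable.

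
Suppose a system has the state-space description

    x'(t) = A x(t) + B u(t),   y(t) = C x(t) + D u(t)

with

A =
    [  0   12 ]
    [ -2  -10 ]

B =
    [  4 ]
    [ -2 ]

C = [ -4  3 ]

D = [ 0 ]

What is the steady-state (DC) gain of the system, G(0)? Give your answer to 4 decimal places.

G(0) = C(-A)^{-1}B + D = -C A^{-1} B + D.
det A = 24, so A^{-1} = (1/24)·adj(A) = [[-5/12, -1/2], [1/12, 0]]
A^{-1} B = [-2/3, 1/3]^T
C A^{-1} B = 11/3
G(0) = D - C A^{-1} B = 0 - (11/3) = -11/3 ≈ -3.6667

-3.6667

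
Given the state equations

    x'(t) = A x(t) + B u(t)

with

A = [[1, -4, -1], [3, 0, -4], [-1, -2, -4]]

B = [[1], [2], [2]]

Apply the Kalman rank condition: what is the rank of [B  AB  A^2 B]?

AB = [[-9], [-5], [-13]]
A^2B = [[24], [25], [71]]
Controllability matrix C = [B  AB  A^2B] = [[1, -9, 24], [2, -5, 25], [2, -13, 71]]
det(C) = 1·((-5)·71 - 25·(-13)) - (-9)·(2·71 - 25·2) + 24·(2·(-13) - (-5)·2) = 1·(-30) - (-9)·92 + 24·(-16) = 414 ≠ 0, so rank(C) = 3.
rank(C) = 3 = n, so the pair (A, B) is completely controllable.

3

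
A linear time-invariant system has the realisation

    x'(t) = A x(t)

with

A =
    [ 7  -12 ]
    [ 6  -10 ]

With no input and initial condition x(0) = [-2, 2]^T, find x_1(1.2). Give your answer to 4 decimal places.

-9.0214

det(sI - A) = s^2 - (tr A)s + det A, with tr A = 7 + (-10) = -3 and det A = 7·(-10) - (-12)·6 = -70 - (-72) = 2.
So p(s) = det(sI - A) = s^2 + 3s + 2.
Factor s^2 + 3s + 2: two numbers with sum -3 and product 2 are -1 and -2, so s^2 + 3s + 2 = (s + 1)(s + 2).
Hence p(s) = (s + 1) (s + 2), with roots -2, -1.
The eigenvalues -2, -1 are distinct and real, so A is diagonalisable and x(t) = e^{At} x(0) = V diag(e^{λ_i t}) V^{-1} x(0), where the columns of V are the eigenvectors.
λ = -2: A - (-2)I = [[9, -12], [6, -8]]. Row 1 gives 9·v1 + (-12)·v2 = 0, so take v_1 = [4, 3]^T.
λ = -1: A - (-1)I = [[8, -12], [6, -9]]. Row 1 gives 8·v1 + (-12)·v2 = 0, so take v_2 = [3, 2]^T.
V = [v_1 v_2] = [[4, 3], [3, 2]] has det V = -1, so V^{-1} = adj(V)/det V = [[-2, 3], [3, -4]].
Modal coordinates z(0) = V^{-1} x(0): (-2)·(-2) + 3·2 = 10; 3·(-2) + (-4)·2 = -14; so z(0) = [10, -14]^T.
x_1(t) = Σ_i (v_i)_1 · z_i(0) · e^{λ_i t} (row 1 of V times the modal terms).
x_1(1.2) = 4·10·e^{-2·1.2} + 3·(-14)·e^{-1·1.2} = 40·0.090718 + (-42)·0.301194 = -9.0214.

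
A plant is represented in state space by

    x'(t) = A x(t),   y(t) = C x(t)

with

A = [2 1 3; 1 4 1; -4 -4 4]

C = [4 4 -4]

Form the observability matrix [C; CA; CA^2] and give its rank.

3

CA = [[28, 36, 0]]
CA^2 = [[92, 172, 120]]
Observability matrix O = [C; CA; CA^2] = [[4, 4, -4], [28, 36, 0], [92, 172, 120]]
det(O) = 4·(36·120 - 0·172) - 4·(28·120 - 0·92) + (-4)·(28·172 - 36·92) = 4·4320 - 4·3360 + (-4)·1504 = -2176 ≠ 0, so rank(O) = 3.
rank(O) = 3 = n, so the pair (A, C) is completely observable.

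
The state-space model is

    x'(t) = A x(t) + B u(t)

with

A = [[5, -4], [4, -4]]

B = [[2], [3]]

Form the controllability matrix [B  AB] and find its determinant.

AB = [[-2], [-4]]
Controllability matrix C = [B  AB] = [[2, -2], [3, -4]]
det(C) = 2·(-4) - (-2)·3 = -8 - (-6) = -2
Since det(C) ≠ 0, rank(C) = 2 and the system is completely controllable.

-2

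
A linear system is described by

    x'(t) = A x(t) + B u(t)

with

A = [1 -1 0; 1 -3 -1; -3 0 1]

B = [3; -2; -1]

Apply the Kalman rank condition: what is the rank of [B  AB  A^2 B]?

AB = [[5], [10], [-10]]
A^2B = [[-5], [-15], [-25]]
Controllability matrix C = [B  AB  A^2B] = [[3, 5, -5], [-2, 10, -15], [-1, -10, -25]]
det(C) = 3·(10·(-25) - (-15)·(-10)) - 5·((-2)·(-25) - (-15)·(-1)) + (-5)·((-2)·(-10) - 10·(-1)) = 3·(-400) - 5·35 + (-5)·30 = -1525 ≠ 0, so rank(C) = 3.
rank(C) = 3 = n, so the pair (A, B) is completely controllable.

3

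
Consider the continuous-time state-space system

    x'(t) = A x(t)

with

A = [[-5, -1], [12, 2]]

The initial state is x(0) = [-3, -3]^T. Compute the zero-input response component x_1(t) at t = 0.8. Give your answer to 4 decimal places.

det(sI - A) = s^2 - (tr A)s + det A, with tr A = (-5) + 2 = -3 and det A = (-5)·2 - (-1)·12 = -10 - (-12) = 2.
So p(s) = det(sI - A) = s^2 + 3s + 2.
Factor s^2 + 3s + 2: two numbers with sum -3 and product 2 are -1 and -2, so s^2 + 3s + 2 = (s + 1)(s + 2).
Hence p(s) = (s + 1) (s + 2), with roots -2, -1.
The eigenvalues -2, -1 are distinct and real, so A is diagonalisable and x(t) = e^{At} x(0) = V diag(e^{λ_i t}) V^{-1} x(0), where the columns of V are the eigenvectors.
λ = -2: A - (-2)I = [[-3, -1], [12, 4]]. Row 1 gives (-3)·v1 + (-1)·v2 = 0, so take v_1 = [-1, 3]^T.
λ = -1: A - (-1)I = [[-4, -1], [12, 3]]. Row 1 gives (-4)·v1 + (-1)·v2 = 0, so take v_2 = [-1, 4]^T.
V = [v_1 v_2] = [[-1, -1], [3, 4]] has det V = -1, so V^{-1} = adj(V)/det V = [[-4, -1], [3, 1]].
Modal coordinates z(0) = V^{-1} x(0): (-4)·(-3) + (-1)·(-3) = 15; 3·(-3) + 1·(-3) = -12; so z(0) = [15, -12]^T.
x_1(t) = Σ_i (v_i)_1 · z_i(0) · e^{λ_i t} (row 1 of V times the modal terms).
x_1(0.8) = (-1)·15·e^{-2·0.8} + (-1)·(-12)·e^{-1·0.8} = (-15)·0.201897 + 12·0.449329 = 2.3635.

2.3635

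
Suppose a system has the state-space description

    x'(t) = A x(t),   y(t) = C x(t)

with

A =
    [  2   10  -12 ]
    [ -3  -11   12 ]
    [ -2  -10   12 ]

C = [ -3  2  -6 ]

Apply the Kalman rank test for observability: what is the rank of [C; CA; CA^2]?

2

CA = [[0, 8, -12]]
CA^2 = [[0, 32, -48]]
Observability matrix O = [C; CA; CA^2] = [[-3, 2, -6], [0, 8, -12], [0, 32, -48]]
The columns c1, c2, c3 of O are linearly dependent: -2·c1 + 3·c2 + 2·c3 = 0 (check each entry), so rank(O) ≤ 2.
The 2×2 minor from rows 1, 2, columns 1, 2 is (-3)·8 - 2·0 = -24 - 0 = -24 ≠ 0, so rank(O) = 2.
rank(O) = 2 < n = 3, so the pair (A, C) is not completely observable.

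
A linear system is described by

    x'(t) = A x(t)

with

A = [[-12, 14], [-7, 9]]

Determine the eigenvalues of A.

-5, 2

det(sI - A) = s^2 - (tr A)s + det A, with tr A = (-12) + 9 = -3 and det A = (-12)·9 - 14·(-7) = -108 - (-98) = -10.
So p(s) = det(sI - A) = s^2 + 3s - 10.
Factor s^2 + 3s - 10: two numbers with sum -3 and product -10 are 2 and -5, so s^2 + 3s - 10 = (s - 2)(s + 5).
Hence p(s) = (s - 2) (s + 5), with roots -5, 2.
At least one eigenvalue has non-negative real part, so the system is not asymptotically stable.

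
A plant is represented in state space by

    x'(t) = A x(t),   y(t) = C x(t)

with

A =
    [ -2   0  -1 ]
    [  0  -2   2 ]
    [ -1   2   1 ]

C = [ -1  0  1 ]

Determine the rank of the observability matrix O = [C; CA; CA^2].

3

CA = [[1, 2, 2]]
CA^2 = [[-4, 0, 5]]
Observability matrix O = [C; CA; CA^2] = [[-1, 0, 1], [1, 2, 2], [-4, 0, 5]]
det(O) = (-1)·(2·5 - 2·0) - 0·(1·5 - 2·(-4)) + 1·(1·0 - 2·(-4)) = (-1)·10 - 0·13 + 1·8 = -2 ≠ 0, so rank(O) = 3.
rank(O) = 3 = n, so the pair (A, C) is completely observable.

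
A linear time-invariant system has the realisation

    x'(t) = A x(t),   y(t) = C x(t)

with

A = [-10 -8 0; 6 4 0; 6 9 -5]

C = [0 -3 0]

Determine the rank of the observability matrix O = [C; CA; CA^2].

CA = [[-18, -12, 0]]
CA^2 = [[108, 96, 0]]
Observability matrix O = [C; CA; CA^2] = [[0, -3, 0], [-18, -12, 0], [108, 96, 0]]
Column 3 of O is identically zero, so rank(O) ≤ 2.
The 2×2 minor from rows 1, 2, columns 1, 2 is 0·(-12) - (-3)·(-18) = 0 - 54 = -54 ≠ 0, so rank(O) = 2.
rank(O) = 2 < n = 3, so the pair (A, C) is not completely observable.

2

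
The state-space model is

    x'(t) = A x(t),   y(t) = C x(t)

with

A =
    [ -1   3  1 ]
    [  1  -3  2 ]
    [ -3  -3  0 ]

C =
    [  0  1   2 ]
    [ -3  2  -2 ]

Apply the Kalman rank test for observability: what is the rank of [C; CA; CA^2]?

3

CA = [[-5, -9, 2], [11, -9, 1]]
CA^2 = [[-10, 6, -23], [-23, 57, -7]]
Observability matrix O = [C; CA; CA^2] = [[0, 1, 2], [-3, 2, -2], [-5, -9, 2], [11, -9, 1], [-10, 6, -23], [-23, 57, -7]]
Take the 3×3 submatrix of O formed by rows 1, 2, 3: [[0, 1, 2], [-3, 2, -2], [-5, -9, 2]]. Its determinant is 0·(2·2 - (-2)·(-9)) - 1·((-3)·2 - (-2)·(-5)) + 2·((-3)·(-9) - 2·(-5)) = 0·(-14) - 1·(-16) + 2·37 = 90 ≠ 0.
So rank(O) ≥ 3; since O has 3 columns, rank(O) = 3.
rank(O) = 3 = n, so the pair (A, C) is completely observable.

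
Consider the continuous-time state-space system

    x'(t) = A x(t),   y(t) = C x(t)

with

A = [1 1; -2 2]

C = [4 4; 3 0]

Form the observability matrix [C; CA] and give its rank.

2

CA = [[-4, 12], [3, 3]]
Observability matrix O = [C; CA] = [[4, 4], [3, 0], [-4, 12], [3, 3]]
Take the 2×2 submatrix of O formed by rows 1, 2: [[4, 4], [3, 0]]. Its determinant is 4·0 - 4·3 = 0 - 12 = -12 ≠ 0.
So rank(O) ≥ 2; since O has 2 columns, rank(O) = 2.
rank(O) = 2 = n, so the pair (A, C) is completely observable.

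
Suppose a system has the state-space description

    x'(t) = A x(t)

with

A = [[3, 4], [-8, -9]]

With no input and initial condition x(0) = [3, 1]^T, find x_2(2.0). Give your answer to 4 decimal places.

-0.9470

det(sI - A) = s^2 - (tr A)s + det A, with tr A = 3 + (-9) = -6 and det A = 3·(-9) - 4·(-8) = -27 - (-32) = 5.
So p(s) = det(sI - A) = s^2 + 6s + 5.
Factor s^2 + 6s + 5: two numbers with sum -6 and product 5 are -1 and -5, so s^2 + 6s + 5 = (s + 1)(s + 5).
Hence p(s) = (s + 1) (s + 5), with roots -5, -1.
The eigenvalues -5, -1 are distinct and real, so A is diagonalisable and x(t) = e^{At} x(0) = V diag(e^{λ_i t}) V^{-1} x(0), where the columns of V are the eigenvectors.
λ = -5: A - (-5)I = [[8, 4], [-8, -4]]. Row 1 gives 8·v1 + 4·v2 = 0, so take v_1 = [1, -2]^T.
λ = -1: A - (-1)I = [[4, 4], [-8, -8]]. Row 1 gives 4·v1 + 4·v2 = 0, so take v_2 = [-1, 1]^T.
V = [v_1 v_2] = [[1, -1], [-2, 1]] has det V = -1, so V^{-1} = adj(V)/det V = [[-1, -1], [-2, -1]].
Modal coordinates z(0) = V^{-1} x(0): (-1)·3 + (-1)·1 = -4; (-2)·3 + (-1)·1 = -7; so z(0) = [-4, -7]^T.
x_2(t) = Σ_i (v_i)_2 · z_i(0) · e^{λ_i t} (row 2 of V times the modal terms).
x_2(2.0) = (-2)·(-4)·e^{-5·2.0} + 1·(-7)·e^{-1·2.0} = 8·0.000045 + (-7)·0.135335 = -0.9470.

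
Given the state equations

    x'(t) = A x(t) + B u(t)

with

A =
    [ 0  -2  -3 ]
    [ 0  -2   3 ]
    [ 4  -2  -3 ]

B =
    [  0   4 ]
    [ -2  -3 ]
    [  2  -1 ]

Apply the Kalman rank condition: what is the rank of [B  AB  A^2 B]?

AB = [[-2, 9], [10, 3], [-2, 25]]
A^2B = [[-14, -81], [-26, 69], [-22, -45]]
Controllability matrix C = [B  AB  A^2B] = [[0, 4, -2, 9, -14, -81], [-2, -3, 10, 3, -26, 69], [2, -1, -2, 25, -22, -45]]
Take the 3×3 submatrix of C formed by columns 1, 2, 3: [[0, 4, -2], [-2, -3, 10], [2, -1, -2]]. Its determinant is 0·((-3)·(-2) - 10·(-1)) - 4·((-2)·(-2) - 10·2) + (-2)·((-2)·(-1) - (-3)·2) = 0·16 - 4·(-16) + (-2)·8 = 48 ≠ 0.
So rank(C) ≥ 3; since C has 3 rows, rank(C) = 3.
rank(C) = 3 = n, so the pair (A, B) is completely controllable.

3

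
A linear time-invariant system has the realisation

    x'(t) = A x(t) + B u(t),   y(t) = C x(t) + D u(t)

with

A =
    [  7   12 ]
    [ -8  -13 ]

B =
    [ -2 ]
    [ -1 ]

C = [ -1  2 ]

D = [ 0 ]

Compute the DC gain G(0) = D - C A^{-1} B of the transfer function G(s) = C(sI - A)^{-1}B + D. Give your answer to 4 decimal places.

G(0) = C(-A)^{-1}B + D = -C A^{-1} B + D.
det A = 5, so A^{-1} = (1/5)·adj(A) = [[-13/5, -12/5], [8/5, 7/5]]
A^{-1} B = [38/5, -23/5]^T
C A^{-1} B = -84/5
G(0) = D - C A^{-1} B = 0 - (-84/5) = 84/5 ≈ 16.8000

16.8000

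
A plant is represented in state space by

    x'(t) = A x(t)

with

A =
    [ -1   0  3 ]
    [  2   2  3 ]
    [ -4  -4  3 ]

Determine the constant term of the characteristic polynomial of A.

Expand det(sI - A) for the 3×3 matrix.
p(s) = s^3 - 4s^2 + 25s + 18.
(Check: constant term = det(-A) = (-1)^3 det A = 18; coefficient of s^2 = -tr A = -4.)
The constant term is 18.

18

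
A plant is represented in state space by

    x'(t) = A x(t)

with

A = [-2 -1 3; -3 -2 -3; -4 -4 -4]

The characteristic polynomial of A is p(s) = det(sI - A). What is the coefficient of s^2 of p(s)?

8

Expand det(sI - A) for the 3×3 matrix.
p(s) = s^3 + 8s^2 + 17s - 20.
(Check: constant term = det(-A) = (-1)^3 det A = -20; coefficient of s^2 = -tr A = 8.)
The coefficient of s^2 is 8.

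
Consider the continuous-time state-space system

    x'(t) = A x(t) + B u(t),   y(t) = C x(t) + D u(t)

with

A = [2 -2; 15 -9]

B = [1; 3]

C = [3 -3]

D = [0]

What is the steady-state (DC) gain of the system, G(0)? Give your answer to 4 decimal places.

-1.5000

G(0) = C(-A)^{-1}B + D = -C A^{-1} B + D.
det A = 12, so A^{-1} = (1/12)·adj(A) = [[-3/4, 1/6], [-5/4, 1/6]]
A^{-1} B = [-1/4, -3/4]^T
C A^{-1} B = 3/2
G(0) = D - C A^{-1} B = 0 - (3/2) = -3/2 ≈ -1.5000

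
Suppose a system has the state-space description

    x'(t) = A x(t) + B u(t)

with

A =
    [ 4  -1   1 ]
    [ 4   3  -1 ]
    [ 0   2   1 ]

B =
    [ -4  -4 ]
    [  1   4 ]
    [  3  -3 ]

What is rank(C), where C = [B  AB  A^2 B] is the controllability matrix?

AB = [[-14, -23], [-16, -1], [5, 5]]
A^2B = [[-35, -86], [-109, -100], [-27, 3]]
Controllability matrix C = [B  AB  A^2B] = [[-4, -4, -14, -23, -35, -86], [1, 4, -16, -1, -109, -100], [3, -3, 5, 5, -27, 3]]
Take the 3×3 submatrix of C formed by columns 1, 2, 3: [[-4, -4, -14], [1, 4, -16], [3, -3, 5]]. Its determinant is (-4)·(4·5 - (-16)·(-3)) - (-4)·(1·5 - (-16)·3) + (-14)·(1·(-3) - 4·3) = (-4)·(-28) - (-4)·53 + (-14)·(-15) = 534 ≠ 0.
So rank(C) ≥ 3; since C has 3 rows, rank(C) = 3.
rank(C) = 3 = n, so the pair (A, B) is completely controllable.

3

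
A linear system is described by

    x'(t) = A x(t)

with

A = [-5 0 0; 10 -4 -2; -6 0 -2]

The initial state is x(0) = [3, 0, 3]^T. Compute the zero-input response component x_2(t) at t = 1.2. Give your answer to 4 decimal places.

0.3510

det(sI - A) = s^3 - (tr A)s^2 + (M11 + M22 + M33)s - det A, where Mii is the 2×2 principal minor of A obtained by deleting row i and column i.
tr A = (-5) + (-4) + (-2) = -11; M11 = (-4)·(-2) - (-2)·0 = 8 - 0 = 8; M22 = (-5)·(-2) - 0·(-6) = 10 - 0 = 10; M33 = (-5)·(-4) - 0·10 = 20 - 0 = 20; sum of minors = 38.
det A = (-5)·((-4)·(-2) - (-2)·0) - 0·(10·(-2) - (-2)·(-6)) + 0·(10·0 - (-4)·(-6)) = (-5)·8 - 0·(-32) + 0·(-24) = -40.
So p(s) = det(sI - A) = s^3 + 11s^2 + 38s + 40.
Rational-root test: any integer root divides 40. Testing small divisors, s = -2 works: p(-2) = -8 + 44 + (-76) + 40 = 0, so (s + 2) is a factor.
Dividing, p(s) = (s + 2)(s^2 + 9s + 20).
Factor s^2 + 9s + 20: two numbers with sum -9 and product 20 are -4 and -5, so s^2 + 9s + 20 = (s + 4)(s + 5).
Hence p(s) = (s + 2) (s + 4) (s + 5), with roots -5, -4, -2.
The eigenvalues -5, -4, -2 are distinct and real, so A is diagonalisable and x(t) = e^{At} x(0) = V diag(e^{λ_i t}) V^{-1} x(0), where the columns of V are the eigenvectors.
λ = -5: A - (-5)I = [[0, 0, 0], [10, 1, -2], [-6, 0, 3]]. v must be orthogonal to every row; (row 2) × (row 3) = [3, -18, 6], so take v_1 = [1, -6, 2]^T.
λ = -4: A - (-4)I = [[-1, 0, 0], [10, 0, -2], [-6, 0, 2]]. v must be orthogonal to every row; (row 1) × (row 2) = [0, -2, 0], so take v_2 = [0, 1, 0]^T.
λ = -2: A - (-2)I = [[-3, 0, 0], [10, -2, -2], [-6, 0, 0]]. v must be orthogonal to every row; (row 1) × (row 2) = [0, -6, 6], so take v_3 = [0, -1, 1]^T.
V = [v_1 v_2 v_3] = [[1, 0, 0], [-6, 1, -1], [2, 0, 1]] has det V = 1, so V^{-1} = adj(V)/det V = [[1, 0, 0], [4, 1, 1], [-2, 0, 1]].
Modal coordinates z(0) = V^{-1} x(0): 1·3 + 0·0 + 0·3 = 3; 4·3 + 1·0 + 1·3 = 15; (-2)·3 + 0·0 + 1·3 = -3; so z(0) = [3, 15, -3]^T.
x_2(t) = Σ_i (v_i)_2 · z_i(0) · e^{λ_i t} (row 2 of V times the modal terms).
x_2(1.2) = (-6)·3·e^{-5·1.2} + 1·15·e^{-4·1.2} + (-1)·(-3)·e^{-2·1.2} = (-18)·0.002479 + 15·0.008230 + 3·0.090718 = 0.3510.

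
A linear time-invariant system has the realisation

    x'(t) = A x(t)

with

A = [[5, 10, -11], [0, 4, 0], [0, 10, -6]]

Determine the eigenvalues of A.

det(sI - A) = s^3 - (tr A)s^2 + (M11 + M22 + M33)s - det A, where Mii is the 2×2 principal minor of A obtained by deleting row i and column i.
tr A = 5 + 4 + (-6) = 3; M11 = 4·(-6) - 0·10 = -24 - 0 = -24; M22 = 5·(-6) - (-11)·0 = -30 - 0 = -30; M33 = 5·4 - 10·0 = 20 - 0 = 20; sum of minors = -34.
det A = 5·(4·(-6) - 0·10) - 10·(0·(-6) - 0·0) + (-11)·(0·10 - 4·0) = 5·(-24) - 10·0 + (-11)·0 = -120.
So p(s) = det(sI - A) = s^3 - 3s^2 - 34s + 120.
Rational-root test: any integer root divides 120. Testing small divisors, s = 4 works: p(4) = 64 + (-48) + (-136) + 120 = 0, so (s - 4) is a factor.
Dividing, p(s) = (s - 4)(s^2 + s - 30).
Factor s^2 + s - 30: two numbers with sum -1 and product -30 are 5 and -6, so s^2 + s - 30 = (s - 5)(s + 6).
Hence p(s) = (s - 5) (s - 4) (s + 6), with roots -6, 4, 5.
At least one eigenvalue has non-negative real part, so the system is not asymptotically stable.

-6, 4, 5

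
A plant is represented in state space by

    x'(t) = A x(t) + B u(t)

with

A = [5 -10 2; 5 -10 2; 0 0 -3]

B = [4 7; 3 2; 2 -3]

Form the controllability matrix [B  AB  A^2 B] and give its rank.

AB = [[-6, 9], [-6, 9], [-6, 9]]
A^2B = [[18, -27], [18, -27], [18, -27]]
Controllability matrix C = [B  AB  A^2B] = [[4, 7, -6, 9, 18, -27], [3, 2, -6, 9, 18, -27], [2, -3, -6, 9, 18, -27]]
The rows r1, r2, r3 of C are linearly dependent: r1 - 2·r2 + r3 = 0 (check each entry), so rank(C) ≤ 2.
The 2×2 minor from rows 1, 2, columns 1, 2 is 4·2 - 7·3 = 8 - 21 = -13 ≠ 0, so rank(C) = 2.
rank(C) = 2 < n = 3, so the pair (A, B) is not completely controllable.

2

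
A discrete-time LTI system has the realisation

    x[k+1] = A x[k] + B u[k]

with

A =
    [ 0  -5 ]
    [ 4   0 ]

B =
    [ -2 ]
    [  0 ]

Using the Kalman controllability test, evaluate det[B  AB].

16

AB = [[0], [-8]]
Controllability matrix C = [B  AB] = [[-2, 0], [0, -8]]
det(C) = (-2)·(-8) - 0·0 = 16 - 0 = 16
Since det(C) ≠ 0, rank(C) = 2 and the system is completely controllable.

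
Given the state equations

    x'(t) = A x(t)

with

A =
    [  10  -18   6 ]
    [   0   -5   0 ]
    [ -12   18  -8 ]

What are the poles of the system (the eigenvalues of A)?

-5, -2, 4

det(sI - A) = s^3 - (tr A)s^2 + (M11 + M22 + M33)s - det A, where Mii is the 2×2 principal minor of A obtained by deleting row i and column i.
tr A = 10 + (-5) + (-8) = -3; M11 = (-5)·(-8) - 0·18 = 40 - 0 = 40; M22 = 10·(-8) - 6·(-12) = -80 - (-72) = -8; M33 = 10·(-5) - (-18)·0 = -50 - 0 = -50; sum of minors = -18.
det A = 10·((-5)·(-8) - 0·18) - (-18)·(0·(-8) - 0·(-12)) + 6·(0·18 - (-5)·(-12)) = 10·40 - (-18)·0 + 6·(-60) = 40.
So p(s) = det(sI - A) = s^3 + 3s^2 - 18s - 40.
Rational-root test: any integer root divides -40. Testing small divisors, s = -2 works: p(-2) = -8 + 12 + 36 + (-40) = 0, so (s + 2) is a factor.
Dividing, p(s) = (s + 2)(s^2 + s - 20).
Factor s^2 + s - 20: two numbers with sum -1 and product -20 are 4 and -5, so s^2 + s - 20 = (s - 4)(s + 5).
Hence p(s) = (s - 4) (s + 2) (s + 5), with roots -5, -2, 4.
At least one eigenvalue has non-negative real part, so the system is not asymptotically stable.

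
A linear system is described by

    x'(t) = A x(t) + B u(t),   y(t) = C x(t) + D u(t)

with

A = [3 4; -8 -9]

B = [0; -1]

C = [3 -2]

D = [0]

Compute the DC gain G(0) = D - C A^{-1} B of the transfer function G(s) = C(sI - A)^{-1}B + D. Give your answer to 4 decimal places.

G(0) = C(-A)^{-1}B + D = -C A^{-1} B + D.
det A = 5, so A^{-1} = (1/5)·adj(A) = [[-9/5, -4/5], [8/5, 3/5]]
A^{-1} B = [4/5, -3/5]^T
C A^{-1} B = 18/5
G(0) = D - C A^{-1} B = 0 - (18/5) = -18/5 ≈ -3.6000

-3.6000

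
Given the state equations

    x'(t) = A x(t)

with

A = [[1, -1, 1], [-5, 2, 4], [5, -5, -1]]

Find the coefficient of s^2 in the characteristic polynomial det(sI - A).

Expand det(sI - A) for the 3×3 matrix.
p(s) = s^3 - 2s^2 + 9s - 18.
(Check: constant term = det(-A) = (-1)^3 det A = -18; coefficient of s^2 = -tr A = -2.)
The coefficient of s^2 is -2.

-2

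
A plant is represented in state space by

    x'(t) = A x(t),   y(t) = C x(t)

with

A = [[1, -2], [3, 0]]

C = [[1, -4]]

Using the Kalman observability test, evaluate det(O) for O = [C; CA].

-46

CA = [[-11, -2]]
Observability matrix O = [C; CA] = [[1, -4], [-11, -2]]
det(O) = 1·(-2) - (-4)·(-11) = -2 - 44 = -46
Since det(O) ≠ 0, rank(O) = 2 and the system is completely observable.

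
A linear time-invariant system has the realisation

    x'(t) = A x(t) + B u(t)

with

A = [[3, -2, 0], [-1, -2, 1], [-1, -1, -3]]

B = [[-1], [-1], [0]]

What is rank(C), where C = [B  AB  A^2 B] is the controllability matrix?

AB = [[-1], [3], [2]]
A^2B = [[-9], [-3], [-8]]
Controllability matrix C = [B  AB  A^2B] = [[-1, -1, -9], [-1, 3, -3], [0, 2, -8]]
det(C) = (-1)·(3·(-8) - (-3)·2) - (-1)·((-1)·(-8) - (-3)·0) + (-9)·((-1)·2 - 3·0) = (-1)·(-18) - (-1)·8 + (-9)·(-2) = 44 ≠ 0, so rank(C) = 3.
rank(C) = 3 = n, so the pair (A, B) is completely controllable.

3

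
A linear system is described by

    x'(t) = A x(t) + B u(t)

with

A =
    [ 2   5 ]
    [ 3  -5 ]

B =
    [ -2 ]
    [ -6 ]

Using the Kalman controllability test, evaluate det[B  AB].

-252

AB = [[-34], [24]]
Controllability matrix C = [B  AB] = [[-2, -34], [-6, 24]]
det(C) = (-2)·24 - (-34)·(-6) = -48 - 204 = -252
Since det(C) ≠ 0, rank(C) = 2 and the system is completely controllable.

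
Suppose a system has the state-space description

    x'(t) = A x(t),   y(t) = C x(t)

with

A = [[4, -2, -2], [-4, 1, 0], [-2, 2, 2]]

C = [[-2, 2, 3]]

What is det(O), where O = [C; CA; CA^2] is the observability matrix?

CA = [[-22, 12, 10]]
CA^2 = [[-156, 76, 64]]
Observability matrix O = [C; CA; CA^2] = [[-2, 2, 3], [-22, 12, 10], [-156, 76, 64]]
Expanding along the first row, det(O) = (-2)·(12·64 - 10·76) - 2·((-22)·64 - 10·(-156)) + 3·((-22)·76 - 12·(-156)) = (-2)·8 - 2·152 + 3·200 = 280
Since det(O) ≠ 0, rank(O) = 3 and the system is completely observable.

280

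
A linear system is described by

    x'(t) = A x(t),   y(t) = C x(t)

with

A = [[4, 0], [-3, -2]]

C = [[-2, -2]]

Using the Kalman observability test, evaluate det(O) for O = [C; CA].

CA = [[-2, 4]]
Observability matrix O = [C; CA] = [[-2, -2], [-2, 4]]
det(O) = (-2)·4 - (-2)·(-2) = -8 - 4 = -12
Since det(O) ≠ 0, rank(O) = 2 and the system is completely observable.

-12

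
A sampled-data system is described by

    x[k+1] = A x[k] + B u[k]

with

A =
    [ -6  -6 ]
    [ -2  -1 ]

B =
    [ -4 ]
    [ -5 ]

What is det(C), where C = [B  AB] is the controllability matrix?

AB = [[54], [13]]
Controllability matrix C = [B  AB] = [[-4, 54], [-5, 13]]
det(C) = (-4)·13 - 54·(-5) = -52 - (-270) = 218
Since det(C) ≠ 0, rank(C) = 2 and the system is completely controllable.

218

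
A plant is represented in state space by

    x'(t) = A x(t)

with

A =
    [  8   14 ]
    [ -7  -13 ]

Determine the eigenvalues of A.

-6, 1

det(sI - A) = s^2 - (tr A)s + det A, with tr A = 8 + (-13) = -5 and det A = 8·(-13) - 14·(-7) = -104 - (-98) = -6.
So p(s) = det(sI - A) = s^2 + 5s - 6.
Factor s^2 + 5s - 6: two numbers with sum -5 and product -6 are 1 and -6, so s^2 + 5s - 6 = (s - 1)(s + 6).
Hence p(s) = (s - 1) (s + 6), with roots -6, 1.
At least one eigenvalue has non-negative real part, so the system is not asymptotically stable.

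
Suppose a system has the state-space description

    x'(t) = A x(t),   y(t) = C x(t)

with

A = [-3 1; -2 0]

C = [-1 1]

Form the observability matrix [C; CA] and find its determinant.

0

CA = [[1, -1]]
Observability matrix O = [C; CA] = [[-1, 1], [1, -1]]
det(O) = (-1)·(-1) - 1·1 = 1 - 1 = 0
Since det(O) = 0, rank(O) < 2 and the system is not completely observable.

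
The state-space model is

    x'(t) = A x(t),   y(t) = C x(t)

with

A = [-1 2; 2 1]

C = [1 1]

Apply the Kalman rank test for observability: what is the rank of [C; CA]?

CA = [[1, 3]]
Observability matrix O = [C; CA] = [[1, 1], [1, 3]]
det(O) = 1·3 - 1·1 = 3 - 1 = 2 ≠ 0, so rank(O) = 2.
rank(O) = 2 = n, so the pair (A, C) is completely observable.

2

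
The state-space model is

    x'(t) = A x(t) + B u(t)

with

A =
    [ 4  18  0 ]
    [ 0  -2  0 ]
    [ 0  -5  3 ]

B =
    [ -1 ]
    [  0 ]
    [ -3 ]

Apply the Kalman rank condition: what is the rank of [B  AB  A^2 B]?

AB = [[-4], [0], [-9]]
A^2B = [[-16], [0], [-27]]
Controllability matrix C = [B  AB  A^2B] = [[-1, -4, -16], [0, 0, 0], [-3, -9, -27]]
Row 2 of C is identically zero, so rank(C) ≤ 2.
The 2×2 minor from rows 1, 3, columns 1, 2 is (-1)·(-9) - (-4)·(-3) = 9 - 12 = -3 ≠ 0, so rank(C) = 2.
rank(C) = 2 < n = 3, so the pair (A, B) is not completely controllable.

2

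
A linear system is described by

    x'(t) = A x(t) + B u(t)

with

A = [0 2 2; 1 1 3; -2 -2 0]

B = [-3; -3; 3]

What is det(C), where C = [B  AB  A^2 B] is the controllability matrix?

108

AB = [[0], [3], [12]]
A^2B = [[30], [39], [-6]]
Controllability matrix C = [B  AB  A^2B] = [[-3, 0, 30], [-3, 3, 39], [3, 12, -6]]
Expanding along the first row, det(C) = (-3)·(3·(-6) - 39·12) - 0·((-3)·(-6) - 39·3) + 30·((-3)·12 - 3·3) = (-3)·(-486) - 0·(-99) + 30·(-45) = 108
Since det(C) ≠ 0, rank(C) = 3 and the system is completely controllable.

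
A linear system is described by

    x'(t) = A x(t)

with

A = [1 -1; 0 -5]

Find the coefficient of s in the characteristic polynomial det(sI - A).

For a 2×2 matrix, det(sI - A) = s^2 - (tr A)s + det A.
tr A = -4, det A = -5.
So p(s) = s^2 + 4s - 5.
The coefficient of s is 4.

4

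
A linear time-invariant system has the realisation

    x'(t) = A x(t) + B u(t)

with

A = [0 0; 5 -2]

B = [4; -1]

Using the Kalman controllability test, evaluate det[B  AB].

88

AB = [[0], [22]]
Controllability matrix C = [B  AB] = [[4, 0], [-1, 22]]
det(C) = 4·22 - 0·(-1) = 88 - 0 = 88
Since det(C) ≠ 0, rank(C) = 2 and the system is completely controllable.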